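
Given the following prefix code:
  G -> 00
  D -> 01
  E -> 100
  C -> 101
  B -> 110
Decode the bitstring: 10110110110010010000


Decoding step by step:
Bits 101 -> C
Bits 101 -> C
Bits 101 -> C
Bits 100 -> E
Bits 100 -> E
Bits 100 -> E
Bits 00 -> G


Decoded message: CCCEEEG


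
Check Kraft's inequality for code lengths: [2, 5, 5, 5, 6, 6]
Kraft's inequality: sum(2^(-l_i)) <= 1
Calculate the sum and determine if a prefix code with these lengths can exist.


Sum = 2^(-2) + 2^(-5) + 2^(-5) + 2^(-5) + 2^(-6) + 2^(-6)
    = 0.25 + 0.03125 + 0.03125 + 0.03125 + 0.015625 + 0.015625
    = 24/64 = 0.375
Since 0.375 <= 1, Kraft's inequality IS satisfied.
A prefix code with these lengths CAN exist.

Kraft sum = 0.375. Satisfied.


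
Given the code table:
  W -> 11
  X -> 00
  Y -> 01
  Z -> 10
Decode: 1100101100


Decoding:
11 -> W
00 -> X
10 -> Z
11 -> W
00 -> X


Result: WXZWX


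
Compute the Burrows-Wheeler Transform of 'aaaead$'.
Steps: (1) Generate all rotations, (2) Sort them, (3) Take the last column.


Rotations (sorted):
  0: $aaaead -> last char: d
  1: aaaead$ -> last char: $
  2: aaead$a -> last char: a
  3: ad$aaae -> last char: e
  4: aead$aa -> last char: a
  5: d$aaaea -> last char: a
  6: ead$aaa -> last char: a


BWT = d$aeaaa


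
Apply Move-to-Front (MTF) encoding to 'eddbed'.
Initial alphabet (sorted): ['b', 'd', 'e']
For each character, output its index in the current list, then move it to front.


MTF encoding:
'e': index 2 in ['b', 'd', 'e'] -> ['e', 'b', 'd']
'd': index 2 in ['e', 'b', 'd'] -> ['d', 'e', 'b']
'd': index 0 in ['d', 'e', 'b'] -> ['d', 'e', 'b']
'b': index 2 in ['d', 'e', 'b'] -> ['b', 'd', 'e']
'e': index 2 in ['b', 'd', 'e'] -> ['e', 'b', 'd']
'd': index 2 in ['e', 'b', 'd'] -> ['d', 'e', 'b']


Output: [2, 2, 0, 2, 2, 2]


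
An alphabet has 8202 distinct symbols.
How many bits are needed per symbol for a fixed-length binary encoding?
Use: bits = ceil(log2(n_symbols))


log2(8202) = 13.0018
Bracket: 2^13 = 8192 < 8202 <= 2^14 = 16384
So ceil(log2(8202)) = 14

bits = ceil(log2(8202)) = ceil(13.0018) = 14 bits


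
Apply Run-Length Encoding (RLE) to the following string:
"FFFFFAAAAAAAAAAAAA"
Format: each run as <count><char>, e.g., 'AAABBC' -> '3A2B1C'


Scanning runs left to right:
  i=0: run of 'F' x 5 -> '5F'
  i=5: run of 'A' x 13 -> '13A'

RLE = 5F13A


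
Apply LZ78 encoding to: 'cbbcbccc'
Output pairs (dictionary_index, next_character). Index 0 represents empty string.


LZ78 encoding steps:
Dictionary: {0: ''}
Step 1: w='' (idx 0), next='c' -> output (0, 'c'), add 'c' as idx 1
Step 2: w='' (idx 0), next='b' -> output (0, 'b'), add 'b' as idx 2
Step 3: w='b' (idx 2), next='c' -> output (2, 'c'), add 'bc' as idx 3
Step 4: w='bc' (idx 3), next='c' -> output (3, 'c'), add 'bcc' as idx 4
Step 5: w='c' (idx 1), end of input -> output (1, '')


Encoded: [(0, 'c'), (0, 'b'), (2, 'c'), (3, 'c'), (1, '')]


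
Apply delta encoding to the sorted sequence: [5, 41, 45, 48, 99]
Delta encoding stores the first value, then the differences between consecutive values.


First value: 5
Deltas:
  41 - 5 = 36
  45 - 41 = 4
  48 - 45 = 3
  99 - 48 = 51


Delta encoded: [5, 36, 4, 3, 51]


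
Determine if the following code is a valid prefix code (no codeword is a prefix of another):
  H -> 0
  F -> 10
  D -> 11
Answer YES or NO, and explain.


Checking each pair (does one codeword prefix another?):
  H='0' vs F='10': no prefix
  H='0' vs D='11': no prefix
  F='10' vs H='0': no prefix
  F='10' vs D='11': no prefix
  D='11' vs H='0': no prefix
  D='11' vs F='10': no prefix
No violation found over all pairs.

YES -- this is a valid prefix code. No codeword is a prefix of any other codeword.


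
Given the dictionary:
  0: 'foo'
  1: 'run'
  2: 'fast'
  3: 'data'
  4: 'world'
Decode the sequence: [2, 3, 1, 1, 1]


Look up each index in the dictionary:
  2 -> 'fast'
  3 -> 'data'
  1 -> 'run'
  1 -> 'run'
  1 -> 'run'

Decoded: "fast data run run run"


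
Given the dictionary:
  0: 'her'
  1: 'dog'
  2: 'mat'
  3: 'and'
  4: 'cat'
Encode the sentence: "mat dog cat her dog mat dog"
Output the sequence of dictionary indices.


Look up each word in the dictionary:
  'mat' -> 2
  'dog' -> 1
  'cat' -> 4
  'her' -> 0
  'dog' -> 1
  'mat' -> 2
  'dog' -> 1

Encoded: [2, 1, 4, 0, 1, 2, 1]


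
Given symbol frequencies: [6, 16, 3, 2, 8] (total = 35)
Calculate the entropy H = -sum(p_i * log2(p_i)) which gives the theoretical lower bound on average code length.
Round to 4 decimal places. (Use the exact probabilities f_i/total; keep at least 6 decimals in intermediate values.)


Per-symbol terms -p_i * log2(p_i) with p_i = f_i/35:
  p = 6/35 = 0.171429: log2(p) = -2.544321, -p*log2(p) = 0.436169
  p = 16/35 = 0.457143: log2(p) = -1.129283, -p*log2(p) = 0.516244
  p = 3/35 = 0.085714: log2(p) = -3.544321, -p*log2(p) = 0.303799
  p = 2/35 = 0.057143: log2(p) = -4.129283, -p*log2(p) = 0.235959
  p = 8/35 = 0.228571: log2(p) = -2.129283, -p*log2(p) = 0.486693
H = 0.436169 + 0.516244 + 0.303799 + 0.235959 + 0.486693 = 1.978864

H = 1.9789 bits/symbol


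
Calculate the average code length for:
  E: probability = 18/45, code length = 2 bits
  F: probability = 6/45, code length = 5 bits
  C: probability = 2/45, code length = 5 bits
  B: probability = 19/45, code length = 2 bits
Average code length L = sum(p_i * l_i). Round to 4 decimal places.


Weighted contributions p_i * l_i:
  E: (18/45) * 2 = 36/45
  F: (6/45) * 5 = 30/45
  C: (2/45) * 5 = 10/45
  B: (19/45) * 2 = 38/45
Sum = (36 + 30 + 10 + 38)/45 = 114/45

L = 114/45 = 2.5333 bits/symbol


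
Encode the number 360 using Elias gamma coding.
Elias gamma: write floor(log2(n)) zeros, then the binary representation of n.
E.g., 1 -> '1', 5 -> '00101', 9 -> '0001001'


num_bits = floor(log2(360)) + 1 = 9
leading_zeros = num_bits - 1 = 8
binary(360) = 101101000

Elias gamma(360) = '00000000' + '101101000' = 00000000101101000 (17 bits)


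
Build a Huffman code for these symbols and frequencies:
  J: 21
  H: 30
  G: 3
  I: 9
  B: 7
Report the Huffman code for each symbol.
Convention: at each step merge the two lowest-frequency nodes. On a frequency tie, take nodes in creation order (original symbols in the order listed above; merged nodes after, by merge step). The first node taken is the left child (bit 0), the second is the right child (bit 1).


Huffman tree construction:
Step 1: Merge G(3) + B(7) = 10
Step 2: Merge I(9) + (G+B)(10) = 19
Step 3: Merge (I+(G+B))(19) + J(21) = 40
Step 4: Merge H(30) + ((I+(G+B))+J)(40) = 70
Read each symbol's code off the tree from the root (left child = 0, right child = 1).

Codes:
  J: 11 (length 2)
  H: 0 (length 1)
  G: 1010 (length 4)
  I: 100 (length 3)
  B: 1011 (length 4)
Average code length: 139/70 = 1.9857 bits/symbol


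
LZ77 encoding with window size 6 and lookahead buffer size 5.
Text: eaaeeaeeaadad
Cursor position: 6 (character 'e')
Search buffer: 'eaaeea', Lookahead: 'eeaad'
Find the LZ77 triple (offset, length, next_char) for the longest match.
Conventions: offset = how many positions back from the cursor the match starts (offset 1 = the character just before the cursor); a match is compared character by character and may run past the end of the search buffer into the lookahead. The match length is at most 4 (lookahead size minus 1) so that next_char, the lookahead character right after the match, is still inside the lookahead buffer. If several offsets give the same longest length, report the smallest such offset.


Try each offset into the search buffer:
  offset=1 (pos 5, char 'a'): match length 0
  offset=2 (pos 4, char 'e'): match length 1
  offset=3 (pos 3, char 'e'): match length 3
  offset=4 (pos 2, char 'a'): match length 0
  offset=5 (pos 1, char 'a'): match length 0
  offset=6 (pos 0, char 'e'): match length 1
Longest match has length 3 at offset 3.
next_char = character at position 6 + 3 = 9 -> 'a'

Best match: offset=3, length=3 (matching 'eea' starting at position 3)
LZ77 triple: (3, 3, 'a')


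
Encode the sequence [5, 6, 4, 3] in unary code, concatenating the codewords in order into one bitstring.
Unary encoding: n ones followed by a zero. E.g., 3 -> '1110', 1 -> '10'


Encode each number as n ones followed by a terminating 0:
  5 -> 111110 (6 bits)
  6 -> 1111110 (7 bits)
  4 -> 11110 (5 bits)
  3 -> 1110 (4 bits)
Total length = 6 + 7 + 5 + 4 = 22 bits.

Unary([5, 6, 4, 3]) = 1111101111110111101110 (22 bits)


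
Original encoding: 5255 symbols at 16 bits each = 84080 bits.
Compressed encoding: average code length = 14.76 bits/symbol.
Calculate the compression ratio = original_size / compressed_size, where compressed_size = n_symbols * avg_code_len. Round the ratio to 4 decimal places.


original_size = n_symbols * orig_bits = 5255 * 16 = 84080 bits
compressed_size = n_symbols * avg_code_len = 5255 * 14.76 = 77563.8 bits
ratio = original_size / compressed_size = 84080 / 77563.8 = 1.084

Compression ratio = 1.084


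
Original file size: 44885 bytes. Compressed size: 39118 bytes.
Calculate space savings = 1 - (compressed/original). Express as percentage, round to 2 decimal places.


ratio = compressed/original = 39118/44885 = 0.871516
savings = 1 - ratio = 1 - 0.871516 = 0.128484
as a percentage: 0.128484 * 100 = 12.85%

Space savings = 1 - 39118/44885 = 12.85%


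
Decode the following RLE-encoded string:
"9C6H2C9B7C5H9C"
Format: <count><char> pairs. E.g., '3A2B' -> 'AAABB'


Expanding each <count><char> pair:
  9C -> 'CCCCCCCCC'
  6H -> 'HHHHHH'
  2C -> 'CC'
  9B -> 'BBBBBBBBB'
  7C -> 'CCCCCCC'
  5H -> 'HHHHH'
  9C -> 'CCCCCCCCC'

Decoded = CCCCCCCCCHHHHHHCCBBBBBBBBBCCCCCCCHHHHHCCCCCCCCC


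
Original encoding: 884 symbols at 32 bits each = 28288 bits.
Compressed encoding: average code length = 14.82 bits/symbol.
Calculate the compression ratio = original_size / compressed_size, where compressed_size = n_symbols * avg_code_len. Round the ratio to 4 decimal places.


original_size = n_symbols * orig_bits = 884 * 32 = 28288 bits
compressed_size = n_symbols * avg_code_len = 884 * 14.82 = 13100.88 bits
ratio = original_size / compressed_size = 28288 / 13100.88 = 2.1592

Compression ratio = 2.1592


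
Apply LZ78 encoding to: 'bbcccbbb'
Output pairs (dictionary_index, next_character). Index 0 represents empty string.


LZ78 encoding steps:
Dictionary: {0: ''}
Step 1: w='' (idx 0), next='b' -> output (0, 'b'), add 'b' as idx 1
Step 2: w='b' (idx 1), next='c' -> output (1, 'c'), add 'bc' as idx 2
Step 3: w='' (idx 0), next='c' -> output (0, 'c'), add 'c' as idx 3
Step 4: w='c' (idx 3), next='b' -> output (3, 'b'), add 'cb' as idx 4
Step 5: w='b' (idx 1), next='b' -> output (1, 'b'), add 'bb' as idx 5


Encoded: [(0, 'b'), (1, 'c'), (0, 'c'), (3, 'b'), (1, 'b')]


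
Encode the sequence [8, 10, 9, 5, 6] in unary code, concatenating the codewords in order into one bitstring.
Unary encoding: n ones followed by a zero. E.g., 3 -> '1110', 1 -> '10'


Encode each number as n ones followed by a terminating 0:
  8 -> 111111110 (9 bits)
  10 -> 11111111110 (11 bits)
  9 -> 1111111110 (10 bits)
  5 -> 111110 (6 bits)
  6 -> 1111110 (7 bits)
Total length = 9 + 11 + 10 + 6 + 7 = 43 bits.

Unary([8, 10, 9, 5, 6]) = 1111111101111111111011111111101111101111110 (43 bits)


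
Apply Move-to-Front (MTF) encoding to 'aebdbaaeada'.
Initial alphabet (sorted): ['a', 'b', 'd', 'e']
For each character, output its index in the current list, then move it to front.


MTF encoding:
'a': index 0 in ['a', 'b', 'd', 'e'] -> ['a', 'b', 'd', 'e']
'e': index 3 in ['a', 'b', 'd', 'e'] -> ['e', 'a', 'b', 'd']
'b': index 2 in ['e', 'a', 'b', 'd'] -> ['b', 'e', 'a', 'd']
'd': index 3 in ['b', 'e', 'a', 'd'] -> ['d', 'b', 'e', 'a']
'b': index 1 in ['d', 'b', 'e', 'a'] -> ['b', 'd', 'e', 'a']
'a': index 3 in ['b', 'd', 'e', 'a'] -> ['a', 'b', 'd', 'e']
'a': index 0 in ['a', 'b', 'd', 'e'] -> ['a', 'b', 'd', 'e']
'e': index 3 in ['a', 'b', 'd', 'e'] -> ['e', 'a', 'b', 'd']
'a': index 1 in ['e', 'a', 'b', 'd'] -> ['a', 'e', 'b', 'd']
'd': index 3 in ['a', 'e', 'b', 'd'] -> ['d', 'a', 'e', 'b']
'a': index 1 in ['d', 'a', 'e', 'b'] -> ['a', 'd', 'e', 'b']


Output: [0, 3, 2, 3, 1, 3, 0, 3, 1, 3, 1]


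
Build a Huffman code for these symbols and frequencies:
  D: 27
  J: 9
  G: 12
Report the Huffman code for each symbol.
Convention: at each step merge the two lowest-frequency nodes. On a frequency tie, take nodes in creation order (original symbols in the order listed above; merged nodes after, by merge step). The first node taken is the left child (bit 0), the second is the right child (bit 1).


Huffman tree construction:
Step 1: Merge J(9) + G(12) = 21
Step 2: Merge (J+G)(21) + D(27) = 48
Read each symbol's code off the tree from the root (left child = 0, right child = 1).

Codes:
  D: 1 (length 1)
  J: 00 (length 2)
  G: 01 (length 2)
Average code length: 69/48 = 1.4375 bits/symbol


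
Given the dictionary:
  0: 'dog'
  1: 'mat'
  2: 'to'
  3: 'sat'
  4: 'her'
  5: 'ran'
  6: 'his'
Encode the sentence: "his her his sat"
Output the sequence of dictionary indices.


Look up each word in the dictionary:
  'his' -> 6
  'her' -> 4
  'his' -> 6
  'sat' -> 3

Encoded: [6, 4, 6, 3]


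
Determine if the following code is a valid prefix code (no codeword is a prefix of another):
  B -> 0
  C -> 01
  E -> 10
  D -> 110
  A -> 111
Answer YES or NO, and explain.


Checking each pair (does one codeword prefix another?):
  B='0' vs C='01': prefix -- VIOLATION

NO -- this is NOT a valid prefix code. B (0) is a prefix of C (01).


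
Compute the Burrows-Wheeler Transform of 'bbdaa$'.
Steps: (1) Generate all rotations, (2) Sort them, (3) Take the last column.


Rotations (sorted):
  0: $bbdaa -> last char: a
  1: a$bbda -> last char: a
  2: aa$bbd -> last char: d
  3: bbdaa$ -> last char: $
  4: bdaa$b -> last char: b
  5: daa$bb -> last char: b


BWT = aad$bb


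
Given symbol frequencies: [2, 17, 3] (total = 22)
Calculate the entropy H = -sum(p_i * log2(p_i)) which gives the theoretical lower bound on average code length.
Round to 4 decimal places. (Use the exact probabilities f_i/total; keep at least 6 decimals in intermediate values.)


Per-symbol terms -p_i * log2(p_i) with p_i = f_i/22:
  p = 2/22 = 0.090909: log2(p) = -3.459432, -p*log2(p) = 0.314494
  p = 17/22 = 0.772727: log2(p) = -0.371969, -p*log2(p) = 0.287430
  p = 3/22 = 0.136364: log2(p) = -2.874469, -p*log2(p) = 0.391973
H = 0.314494 + 0.287430 + 0.391973 = 0.993897

H = 0.9939 bits/symbol


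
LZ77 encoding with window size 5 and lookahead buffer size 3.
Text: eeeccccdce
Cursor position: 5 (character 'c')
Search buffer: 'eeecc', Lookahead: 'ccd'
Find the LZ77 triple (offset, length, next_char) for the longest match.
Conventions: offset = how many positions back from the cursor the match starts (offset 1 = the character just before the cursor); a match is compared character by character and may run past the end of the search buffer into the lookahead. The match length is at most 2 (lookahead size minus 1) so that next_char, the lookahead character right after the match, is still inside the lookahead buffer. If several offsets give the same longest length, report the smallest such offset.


Try each offset into the search buffer:
  offset=1 (pos 4, char 'c'): match length 2
  offset=2 (pos 3, char 'c'): match length 2
  offset=3 (pos 2, char 'e'): match length 0
  offset=4 (pos 1, char 'e'): match length 0
  offset=5 (pos 0, char 'e'): match length 0
Longest match has length 2, found at offsets 1, 2; take the smallest, offset 1.
next_char = character at position 5 + 2 = 7 -> 'd'

Best match: offset=1, length=2 (matching 'cc' starting at position 4)
LZ77 triple: (1, 2, 'd')


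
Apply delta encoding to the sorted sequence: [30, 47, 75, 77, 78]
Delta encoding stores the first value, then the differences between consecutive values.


First value: 30
Deltas:
  47 - 30 = 17
  75 - 47 = 28
  77 - 75 = 2
  78 - 77 = 1


Delta encoded: [30, 17, 28, 2, 1]


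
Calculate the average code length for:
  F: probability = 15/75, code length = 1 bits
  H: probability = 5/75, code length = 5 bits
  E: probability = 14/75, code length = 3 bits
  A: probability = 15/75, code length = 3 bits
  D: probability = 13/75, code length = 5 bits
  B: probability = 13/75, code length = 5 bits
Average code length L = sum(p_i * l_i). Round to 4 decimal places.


Weighted contributions p_i * l_i:
  F: (15/75) * 1 = 15/75
  H: (5/75) * 5 = 25/75
  E: (14/75) * 3 = 42/75
  A: (15/75) * 3 = 45/75
  D: (13/75) * 5 = 65/75
  B: (13/75) * 5 = 65/75
Sum = (15 + 25 + 42 + 45 + 65 + 65)/75 = 257/75

L = 257/75 = 3.4267 bits/symbol


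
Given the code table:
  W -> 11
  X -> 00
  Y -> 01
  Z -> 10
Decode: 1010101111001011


Decoding:
10 -> Z
10 -> Z
10 -> Z
11 -> W
11 -> W
00 -> X
10 -> Z
11 -> W


Result: ZZZWWXZW


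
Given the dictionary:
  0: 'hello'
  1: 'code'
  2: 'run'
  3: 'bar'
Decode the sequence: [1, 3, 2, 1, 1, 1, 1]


Look up each index in the dictionary:
  1 -> 'code'
  3 -> 'bar'
  2 -> 'run'
  1 -> 'code'
  1 -> 'code'
  1 -> 'code'
  1 -> 'code'

Decoded: "code bar run code code code code"


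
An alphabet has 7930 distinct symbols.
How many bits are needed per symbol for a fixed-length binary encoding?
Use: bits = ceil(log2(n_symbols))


log2(7930) = 12.9531
Bracket: 2^12 = 4096 < 7930 <= 2^13 = 8192
So ceil(log2(7930)) = 13

bits = ceil(log2(7930)) = ceil(12.9531) = 13 bits


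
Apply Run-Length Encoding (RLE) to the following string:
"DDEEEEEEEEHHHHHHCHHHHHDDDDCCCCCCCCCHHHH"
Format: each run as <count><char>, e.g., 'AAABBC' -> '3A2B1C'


Scanning runs left to right:
  i=0: run of 'D' x 2 -> '2D'
  i=2: run of 'E' x 8 -> '8E'
  i=10: run of 'H' x 6 -> '6H'
  i=16: run of 'C' x 1 -> '1C'
  i=17: run of 'H' x 5 -> '5H'
  i=22: run of 'D' x 4 -> '4D'
  i=26: run of 'C' x 9 -> '9C'
  i=35: run of 'H' x 4 -> '4H'

RLE = 2D8E6H1C5H4D9C4H


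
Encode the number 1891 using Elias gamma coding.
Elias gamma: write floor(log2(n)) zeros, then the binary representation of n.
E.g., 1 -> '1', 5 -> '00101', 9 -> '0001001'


num_bits = floor(log2(1891)) + 1 = 11
leading_zeros = num_bits - 1 = 10
binary(1891) = 11101100011

Elias gamma(1891) = '0000000000' + '11101100011' = 000000000011101100011 (21 bits)


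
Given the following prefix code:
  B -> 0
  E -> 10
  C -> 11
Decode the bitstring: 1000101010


Decoding step by step:
Bits 10 -> E
Bits 0 -> B
Bits 0 -> B
Bits 10 -> E
Bits 10 -> E
Bits 10 -> E


Decoded message: EBBEEE


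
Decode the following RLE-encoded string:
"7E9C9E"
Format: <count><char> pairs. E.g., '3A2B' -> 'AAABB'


Expanding each <count><char> pair:
  7E -> 'EEEEEEE'
  9C -> 'CCCCCCCCC'
  9E -> 'EEEEEEEEE'

Decoded = EEEEEEECCCCCCCCCEEEEEEEEE


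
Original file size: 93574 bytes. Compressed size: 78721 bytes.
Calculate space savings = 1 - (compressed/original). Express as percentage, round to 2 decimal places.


ratio = compressed/original = 78721/93574 = 0.84127
savings = 1 - ratio = 1 - 0.84127 = 0.15873
as a percentage: 0.15873 * 100 = 15.87%

Space savings = 1 - 78721/93574 = 15.87%


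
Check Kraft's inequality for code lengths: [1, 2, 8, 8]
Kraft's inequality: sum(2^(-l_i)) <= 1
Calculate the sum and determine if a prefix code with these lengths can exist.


Sum = 2^(-1) + 2^(-2) + 2^(-8) + 2^(-8)
    = 0.5 + 0.25 + 0.00390625 + 0.00390625
    = 194/256 = 0.7578125
Since 0.7578125 <= 1, Kraft's inequality IS satisfied.
A prefix code with these lengths CAN exist.

Kraft sum = 0.7578125. Satisfied.


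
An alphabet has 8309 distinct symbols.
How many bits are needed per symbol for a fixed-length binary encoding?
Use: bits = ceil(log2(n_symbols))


log2(8309) = 13.0205
Bracket: 2^13 = 8192 < 8309 <= 2^14 = 16384
So ceil(log2(8309)) = 14

bits = ceil(log2(8309)) = ceil(13.0205) = 14 bits


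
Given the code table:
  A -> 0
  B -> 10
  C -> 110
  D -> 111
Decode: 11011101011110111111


Decoding:
110 -> C
111 -> D
0 -> A
10 -> B
111 -> D
10 -> B
111 -> D
111 -> D


Result: CDABDBDD


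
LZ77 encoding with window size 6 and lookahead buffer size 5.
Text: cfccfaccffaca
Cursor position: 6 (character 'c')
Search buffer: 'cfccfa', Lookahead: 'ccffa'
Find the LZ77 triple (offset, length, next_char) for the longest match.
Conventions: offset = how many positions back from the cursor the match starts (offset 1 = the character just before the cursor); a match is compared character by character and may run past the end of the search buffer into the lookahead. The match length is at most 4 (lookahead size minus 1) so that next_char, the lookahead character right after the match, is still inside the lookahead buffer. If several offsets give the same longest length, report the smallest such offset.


Try each offset into the search buffer:
  offset=1 (pos 5, char 'a'): match length 0
  offset=2 (pos 4, char 'f'): match length 0
  offset=3 (pos 3, char 'c'): match length 1
  offset=4 (pos 2, char 'c'): match length 3
  offset=5 (pos 1, char 'f'): match length 0
  offset=6 (pos 0, char 'c'): match length 1
Longest match has length 3 at offset 4.
next_char = character at position 6 + 3 = 9 -> 'f'

Best match: offset=4, length=3 (matching 'ccf' starting at position 2)
LZ77 triple: (4, 3, 'f')


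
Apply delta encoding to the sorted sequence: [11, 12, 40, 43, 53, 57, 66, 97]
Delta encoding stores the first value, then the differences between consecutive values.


First value: 11
Deltas:
  12 - 11 = 1
  40 - 12 = 28
  43 - 40 = 3
  53 - 43 = 10
  57 - 53 = 4
  66 - 57 = 9
  97 - 66 = 31


Delta encoded: [11, 1, 28, 3, 10, 4, 9, 31]


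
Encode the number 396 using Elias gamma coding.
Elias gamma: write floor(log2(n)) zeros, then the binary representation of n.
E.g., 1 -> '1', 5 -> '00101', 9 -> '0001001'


num_bits = floor(log2(396)) + 1 = 9
leading_zeros = num_bits - 1 = 8
binary(396) = 110001100

Elias gamma(396) = '00000000' + '110001100' = 00000000110001100 (17 bits)


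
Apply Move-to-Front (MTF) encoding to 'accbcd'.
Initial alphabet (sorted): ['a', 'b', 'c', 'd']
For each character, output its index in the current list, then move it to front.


MTF encoding:
'a': index 0 in ['a', 'b', 'c', 'd'] -> ['a', 'b', 'c', 'd']
'c': index 2 in ['a', 'b', 'c', 'd'] -> ['c', 'a', 'b', 'd']
'c': index 0 in ['c', 'a', 'b', 'd'] -> ['c', 'a', 'b', 'd']
'b': index 2 in ['c', 'a', 'b', 'd'] -> ['b', 'c', 'a', 'd']
'c': index 1 in ['b', 'c', 'a', 'd'] -> ['c', 'b', 'a', 'd']
'd': index 3 in ['c', 'b', 'a', 'd'] -> ['d', 'c', 'b', 'a']


Output: [0, 2, 0, 2, 1, 3]


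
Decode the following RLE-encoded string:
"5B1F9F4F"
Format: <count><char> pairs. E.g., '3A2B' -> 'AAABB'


Expanding each <count><char> pair:
  5B -> 'BBBBB'
  1F -> 'F'
  9F -> 'FFFFFFFFF'
  4F -> 'FFFF'

Decoded = BBBBBFFFFFFFFFFFFFF


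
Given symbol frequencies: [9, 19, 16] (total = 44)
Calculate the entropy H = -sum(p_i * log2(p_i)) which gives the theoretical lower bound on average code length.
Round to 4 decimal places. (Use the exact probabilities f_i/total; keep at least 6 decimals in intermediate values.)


Per-symbol terms -p_i * log2(p_i) with p_i = f_i/44:
  p = 9/44 = 0.204545: log2(p) = -2.289507, -p*log2(p) = 0.468308
  p = 19/44 = 0.431818: log2(p) = -1.211504, -p*log2(p) = 0.523149
  p = 16/44 = 0.363636: log2(p) = -1.459432, -p*log2(p) = 0.530702
H = 0.468308 + 0.523149 + 0.530702 = 1.522159

H = 1.5222 bits/symbol


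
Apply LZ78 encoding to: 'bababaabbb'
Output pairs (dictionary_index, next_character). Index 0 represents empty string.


LZ78 encoding steps:
Dictionary: {0: ''}
Step 1: w='' (idx 0), next='b' -> output (0, 'b'), add 'b' as idx 1
Step 2: w='' (idx 0), next='a' -> output (0, 'a'), add 'a' as idx 2
Step 3: w='b' (idx 1), next='a' -> output (1, 'a'), add 'ba' as idx 3
Step 4: w='ba' (idx 3), next='a' -> output (3, 'a'), add 'baa' as idx 4
Step 5: w='b' (idx 1), next='b' -> output (1, 'b'), add 'bb' as idx 5
Step 6: w='b' (idx 1), end of input -> output (1, '')


Encoded: [(0, 'b'), (0, 'a'), (1, 'a'), (3, 'a'), (1, 'b'), (1, '')]


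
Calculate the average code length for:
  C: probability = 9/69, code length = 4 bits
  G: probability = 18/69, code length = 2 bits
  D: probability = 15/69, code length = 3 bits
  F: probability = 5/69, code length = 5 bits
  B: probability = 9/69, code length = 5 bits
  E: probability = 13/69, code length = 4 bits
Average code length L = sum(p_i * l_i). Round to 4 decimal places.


Weighted contributions p_i * l_i:
  C: (9/69) * 4 = 36/69
  G: (18/69) * 2 = 36/69
  D: (15/69) * 3 = 45/69
  F: (5/69) * 5 = 25/69
  B: (9/69) * 5 = 45/69
  E: (13/69) * 4 = 52/69
Sum = (36 + 36 + 45 + 25 + 45 + 52)/69 = 239/69

L = 239/69 = 3.4638 bits/symbol


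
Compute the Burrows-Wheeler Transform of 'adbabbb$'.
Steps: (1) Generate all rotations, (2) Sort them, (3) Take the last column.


Rotations (sorted):
  0: $adbabbb -> last char: b
  1: abbb$adb -> last char: b
  2: adbabbb$ -> last char: $
  3: b$adbabb -> last char: b
  4: babbb$ad -> last char: d
  5: bb$adbab -> last char: b
  6: bbb$adba -> last char: a
  7: dbabbb$a -> last char: a


BWT = bb$bdbaa


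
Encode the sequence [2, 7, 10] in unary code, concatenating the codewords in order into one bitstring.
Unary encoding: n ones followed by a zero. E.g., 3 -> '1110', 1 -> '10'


Encode each number as n ones followed by a terminating 0:
  2 -> 110 (3 bits)
  7 -> 11111110 (8 bits)
  10 -> 11111111110 (11 bits)
Total length = 3 + 8 + 11 = 22 bits.

Unary([2, 7, 10]) = 1101111111011111111110 (22 bits)


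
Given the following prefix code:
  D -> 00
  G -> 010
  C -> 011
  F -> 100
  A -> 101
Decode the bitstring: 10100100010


Decoding step by step:
Bits 101 -> A
Bits 00 -> D
Bits 100 -> F
Bits 010 -> G


Decoded message: ADFG


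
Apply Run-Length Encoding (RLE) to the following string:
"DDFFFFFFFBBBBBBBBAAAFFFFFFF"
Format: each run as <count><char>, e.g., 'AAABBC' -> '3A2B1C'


Scanning runs left to right:
  i=0: run of 'D' x 2 -> '2D'
  i=2: run of 'F' x 7 -> '7F'
  i=9: run of 'B' x 8 -> '8B'
  i=17: run of 'A' x 3 -> '3A'
  i=20: run of 'F' x 7 -> '7F'

RLE = 2D7F8B3A7F


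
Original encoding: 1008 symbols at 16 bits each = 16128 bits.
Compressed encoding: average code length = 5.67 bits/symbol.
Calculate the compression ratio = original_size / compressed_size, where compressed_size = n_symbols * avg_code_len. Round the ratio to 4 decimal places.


original_size = n_symbols * orig_bits = 1008 * 16 = 16128 bits
compressed_size = n_symbols * avg_code_len = 1008 * 5.67 = 5715.36 bits
ratio = original_size / compressed_size = 16128 / 5715.36 = 2.8219

Compression ratio = 2.8219


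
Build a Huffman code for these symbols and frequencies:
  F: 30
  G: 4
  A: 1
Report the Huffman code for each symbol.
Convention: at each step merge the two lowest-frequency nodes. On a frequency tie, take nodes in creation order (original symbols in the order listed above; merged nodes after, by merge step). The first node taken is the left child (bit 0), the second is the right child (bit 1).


Huffman tree construction:
Step 1: Merge A(1) + G(4) = 5
Step 2: Merge (A+G)(5) + F(30) = 35
Read each symbol's code off the tree from the root (left child = 0, right child = 1).

Codes:
  F: 1 (length 1)
  G: 01 (length 2)
  A: 00 (length 2)
Average code length: 40/35 = 1.1429 bits/symbol


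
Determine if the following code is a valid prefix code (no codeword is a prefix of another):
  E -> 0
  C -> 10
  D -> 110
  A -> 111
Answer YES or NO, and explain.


Checking each pair (does one codeword prefix another?):
  E='0' vs C='10': no prefix
  E='0' vs D='110': no prefix
  E='0' vs A='111': no prefix
  C='10' vs E='0': no prefix
  C='10' vs D='110': no prefix
  C='10' vs A='111': no prefix
  D='110' vs E='0': no prefix
  D='110' vs C='10': no prefix
  D='110' vs A='111': no prefix
  A='111' vs E='0': no prefix
  A='111' vs C='10': no prefix
  A='111' vs D='110': no prefix
No violation found over all pairs.

YES -- this is a valid prefix code. No codeword is a prefix of any other codeword.


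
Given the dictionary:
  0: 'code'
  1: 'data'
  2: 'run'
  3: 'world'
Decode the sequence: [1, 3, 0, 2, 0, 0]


Look up each index in the dictionary:
  1 -> 'data'
  3 -> 'world'
  0 -> 'code'
  2 -> 'run'
  0 -> 'code'
  0 -> 'code'

Decoded: "data world code run code code"


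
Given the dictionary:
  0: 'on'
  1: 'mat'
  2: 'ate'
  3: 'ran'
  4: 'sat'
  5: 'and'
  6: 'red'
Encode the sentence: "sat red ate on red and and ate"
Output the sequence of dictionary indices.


Look up each word in the dictionary:
  'sat' -> 4
  'red' -> 6
  'ate' -> 2
  'on' -> 0
  'red' -> 6
  'and' -> 5
  'and' -> 5
  'ate' -> 2

Encoded: [4, 6, 2, 0, 6, 5, 5, 2]


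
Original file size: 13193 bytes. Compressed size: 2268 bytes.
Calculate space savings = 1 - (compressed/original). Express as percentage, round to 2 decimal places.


ratio = compressed/original = 2268/13193 = 0.171909
savings = 1 - ratio = 1 - 0.171909 = 0.828091
as a percentage: 0.828091 * 100 = 82.81%

Space savings = 1 - 2268/13193 = 82.81%


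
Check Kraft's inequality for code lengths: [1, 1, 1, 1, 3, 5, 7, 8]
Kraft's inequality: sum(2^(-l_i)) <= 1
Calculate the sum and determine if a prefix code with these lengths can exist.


Sum = 2^(-1) + 2^(-1) + 2^(-1) + 2^(-1) + 2^(-3) + 2^(-5) + 2^(-7) + 2^(-8)
    = 0.5 + 0.5 + 0.5 + 0.5 + 0.125 + 0.03125 + 0.0078125 + 0.00390625
    = 555/256 = 2.16796875
Since 2.16796875 > 1, Kraft's inequality is NOT satisfied.
A prefix code with these lengths CANNOT exist.

Kraft sum = 2.16796875. Not satisfied.


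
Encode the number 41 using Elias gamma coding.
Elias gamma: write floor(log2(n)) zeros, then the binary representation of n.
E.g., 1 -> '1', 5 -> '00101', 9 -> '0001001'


num_bits = floor(log2(41)) + 1 = 6
leading_zeros = num_bits - 1 = 5
binary(41) = 101001

Elias gamma(41) = '00000' + '101001' = 00000101001 (11 bits)


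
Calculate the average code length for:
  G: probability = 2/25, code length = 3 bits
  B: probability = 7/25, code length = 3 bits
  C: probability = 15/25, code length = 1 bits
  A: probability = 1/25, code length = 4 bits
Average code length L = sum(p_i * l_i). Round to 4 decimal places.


Weighted contributions p_i * l_i:
  G: (2/25) * 3 = 6/25
  B: (7/25) * 3 = 21/25
  C: (15/25) * 1 = 15/25
  A: (1/25) * 4 = 4/25
Sum = (6 + 21 + 15 + 4)/25 = 46/25

L = 46/25 = 1.8400 bits/symbol


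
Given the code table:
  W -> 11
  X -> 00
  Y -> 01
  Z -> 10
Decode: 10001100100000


Decoding:
10 -> Z
00 -> X
11 -> W
00 -> X
10 -> Z
00 -> X
00 -> X


Result: ZXWXZXX


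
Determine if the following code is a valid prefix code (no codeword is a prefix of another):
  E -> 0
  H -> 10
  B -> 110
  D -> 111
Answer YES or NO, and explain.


Checking each pair (does one codeword prefix another?):
  E='0' vs H='10': no prefix
  E='0' vs B='110': no prefix
  E='0' vs D='111': no prefix
  H='10' vs E='0': no prefix
  H='10' vs B='110': no prefix
  H='10' vs D='111': no prefix
  B='110' vs E='0': no prefix
  B='110' vs H='10': no prefix
  B='110' vs D='111': no prefix
  D='111' vs E='0': no prefix
  D='111' vs H='10': no prefix
  D='111' vs B='110': no prefix
No violation found over all pairs.

YES -- this is a valid prefix code. No codeword is a prefix of any other codeword.


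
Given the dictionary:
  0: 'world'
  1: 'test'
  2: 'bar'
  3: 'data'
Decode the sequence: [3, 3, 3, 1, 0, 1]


Look up each index in the dictionary:
  3 -> 'data'
  3 -> 'data'
  3 -> 'data'
  1 -> 'test'
  0 -> 'world'
  1 -> 'test'

Decoded: "data data data test world test"


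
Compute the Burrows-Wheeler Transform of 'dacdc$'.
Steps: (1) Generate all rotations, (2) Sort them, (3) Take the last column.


Rotations (sorted):
  0: $dacdc -> last char: c
  1: acdc$d -> last char: d
  2: c$dacd -> last char: d
  3: cdc$da -> last char: a
  4: dacdc$ -> last char: $
  5: dc$dac -> last char: c


BWT = cdda$c


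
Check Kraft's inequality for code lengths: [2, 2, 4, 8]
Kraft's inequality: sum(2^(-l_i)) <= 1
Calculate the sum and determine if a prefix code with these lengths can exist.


Sum = 2^(-2) + 2^(-2) + 2^(-4) + 2^(-8)
    = 0.25 + 0.25 + 0.0625 + 0.00390625
    = 145/256 = 0.56640625
Since 0.56640625 <= 1, Kraft's inequality IS satisfied.
A prefix code with these lengths CAN exist.

Kraft sum = 0.56640625. Satisfied.


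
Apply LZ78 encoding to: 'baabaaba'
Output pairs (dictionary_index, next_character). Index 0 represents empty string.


LZ78 encoding steps:
Dictionary: {0: ''}
Step 1: w='' (idx 0), next='b' -> output (0, 'b'), add 'b' as idx 1
Step 2: w='' (idx 0), next='a' -> output (0, 'a'), add 'a' as idx 2
Step 3: w='a' (idx 2), next='b' -> output (2, 'b'), add 'ab' as idx 3
Step 4: w='a' (idx 2), next='a' -> output (2, 'a'), add 'aa' as idx 4
Step 5: w='b' (idx 1), next='a' -> output (1, 'a'), add 'ba' as idx 5


Encoded: [(0, 'b'), (0, 'a'), (2, 'b'), (2, 'a'), (1, 'a')]


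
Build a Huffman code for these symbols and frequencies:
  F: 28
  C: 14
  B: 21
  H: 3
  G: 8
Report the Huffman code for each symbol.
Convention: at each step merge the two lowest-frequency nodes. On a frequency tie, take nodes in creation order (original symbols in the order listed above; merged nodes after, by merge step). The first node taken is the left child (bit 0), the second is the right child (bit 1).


Huffman tree construction:
Step 1: Merge H(3) + G(8) = 11
Step 2: Merge (H+G)(11) + C(14) = 25
Step 3: Merge B(21) + ((H+G)+C)(25) = 46
Step 4: Merge F(28) + (B+((H+G)+C))(46) = 74
Read each symbol's code off the tree from the root (left child = 0, right child = 1).

Codes:
  F: 0 (length 1)
  C: 111 (length 3)
  B: 10 (length 2)
  H: 1100 (length 4)
  G: 1101 (length 4)
Average code length: 156/74 = 2.1081 bits/symbol


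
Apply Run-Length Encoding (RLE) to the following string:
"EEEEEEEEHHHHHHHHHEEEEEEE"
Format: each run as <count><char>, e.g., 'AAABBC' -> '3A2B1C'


Scanning runs left to right:
  i=0: run of 'E' x 8 -> '8E'
  i=8: run of 'H' x 9 -> '9H'
  i=17: run of 'E' x 7 -> '7E'

RLE = 8E9H7E


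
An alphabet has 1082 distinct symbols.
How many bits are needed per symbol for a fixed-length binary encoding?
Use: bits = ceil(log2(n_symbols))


log2(1082) = 10.0795
Bracket: 2^10 = 1024 < 1082 <= 2^11 = 2048
So ceil(log2(1082)) = 11

bits = ceil(log2(1082)) = ceil(10.0795) = 11 bits


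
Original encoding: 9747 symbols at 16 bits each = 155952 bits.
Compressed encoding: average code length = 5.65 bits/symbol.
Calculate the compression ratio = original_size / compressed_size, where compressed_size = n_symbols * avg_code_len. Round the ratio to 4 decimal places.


original_size = n_symbols * orig_bits = 9747 * 16 = 155952 bits
compressed_size = n_symbols * avg_code_len = 9747 * 5.65 = 55070.55 bits
ratio = original_size / compressed_size = 155952 / 55070.55 = 2.8319

Compression ratio = 2.8319


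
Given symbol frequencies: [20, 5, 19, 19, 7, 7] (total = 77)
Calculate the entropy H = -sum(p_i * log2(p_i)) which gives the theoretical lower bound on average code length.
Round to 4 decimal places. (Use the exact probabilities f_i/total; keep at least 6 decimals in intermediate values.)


Per-symbol terms -p_i * log2(p_i) with p_i = f_i/77:
  p = 20/77 = 0.259740: log2(p) = -1.944858, -p*log2(p) = 0.505158
  p = 5/77 = 0.064935: log2(p) = -3.944858, -p*log2(p) = 0.256160
  p = 19/77 = 0.246753: log2(p) = -2.018859, -p*log2(p) = 0.498160
  p = 19/77 = 0.246753: log2(p) = -2.018859, -p*log2(p) = 0.498160
  p = 7/77 = 0.090909: log2(p) = -3.459432, -p*log2(p) = 0.314494
  p = 7/77 = 0.090909: log2(p) = -3.459432, -p*log2(p) = 0.314494
H = 0.505158 + 0.256160 + 0.498160 + 0.498160 + 0.314494 + 0.314494 = 2.386626

H = 2.3866 bits/symbol


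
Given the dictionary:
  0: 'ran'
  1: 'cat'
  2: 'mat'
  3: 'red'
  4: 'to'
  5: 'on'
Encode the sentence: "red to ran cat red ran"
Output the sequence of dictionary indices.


Look up each word in the dictionary:
  'red' -> 3
  'to' -> 4
  'ran' -> 0
  'cat' -> 1
  'red' -> 3
  'ran' -> 0

Encoded: [3, 4, 0, 1, 3, 0]


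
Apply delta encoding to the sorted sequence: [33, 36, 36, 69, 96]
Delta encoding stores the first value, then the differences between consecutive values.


First value: 33
Deltas:
  36 - 33 = 3
  36 - 36 = 0
  69 - 36 = 33
  96 - 69 = 27


Delta encoded: [33, 3, 0, 33, 27]


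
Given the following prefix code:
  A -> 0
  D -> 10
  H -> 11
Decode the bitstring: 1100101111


Decoding step by step:
Bits 11 -> H
Bits 0 -> A
Bits 0 -> A
Bits 10 -> D
Bits 11 -> H
Bits 11 -> H


Decoded message: HAADHH


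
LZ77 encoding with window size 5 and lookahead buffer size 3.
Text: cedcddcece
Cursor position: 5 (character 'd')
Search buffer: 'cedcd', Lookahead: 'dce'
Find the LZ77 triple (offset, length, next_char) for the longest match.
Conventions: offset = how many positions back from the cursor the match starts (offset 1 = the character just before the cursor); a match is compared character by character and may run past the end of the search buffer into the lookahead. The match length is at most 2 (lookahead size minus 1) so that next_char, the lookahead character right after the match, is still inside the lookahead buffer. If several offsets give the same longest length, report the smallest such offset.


Try each offset into the search buffer:
  offset=1 (pos 4, char 'd'): match length 1
  offset=2 (pos 3, char 'c'): match length 0
  offset=3 (pos 2, char 'd'): match length 2
  offset=4 (pos 1, char 'e'): match length 0
  offset=5 (pos 0, char 'c'): match length 0
Longest match has length 2 at offset 3.
next_char = character at position 5 + 2 = 7 -> 'e'

Best match: offset=3, length=2 (matching 'dc' starting at position 2)
LZ77 triple: (3, 2, 'e')


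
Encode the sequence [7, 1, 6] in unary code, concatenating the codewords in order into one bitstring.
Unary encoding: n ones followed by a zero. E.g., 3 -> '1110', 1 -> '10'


Encode each number as n ones followed by a terminating 0:
  7 -> 11111110 (8 bits)
  1 -> 10 (2 bits)
  6 -> 1111110 (7 bits)
Total length = 8 + 2 + 7 = 17 bits.

Unary([7, 1, 6]) = 11111110101111110 (17 bits)


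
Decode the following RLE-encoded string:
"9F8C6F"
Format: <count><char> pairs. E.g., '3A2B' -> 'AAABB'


Expanding each <count><char> pair:
  9F -> 'FFFFFFFFF'
  8C -> 'CCCCCCCC'
  6F -> 'FFFFFF'

Decoded = FFFFFFFFFCCCCCCCCFFFFFF


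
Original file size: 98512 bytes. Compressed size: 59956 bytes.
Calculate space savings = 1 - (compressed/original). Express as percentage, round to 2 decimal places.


ratio = compressed/original = 59956/98512 = 0.608616
savings = 1 - ratio = 1 - 0.608616 = 0.391384
as a percentage: 0.391384 * 100 = 39.14%

Space savings = 1 - 59956/98512 = 39.14%


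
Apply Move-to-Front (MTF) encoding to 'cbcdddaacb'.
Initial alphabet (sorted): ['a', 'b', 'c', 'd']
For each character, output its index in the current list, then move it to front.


MTF encoding:
'c': index 2 in ['a', 'b', 'c', 'd'] -> ['c', 'a', 'b', 'd']
'b': index 2 in ['c', 'a', 'b', 'd'] -> ['b', 'c', 'a', 'd']
'c': index 1 in ['b', 'c', 'a', 'd'] -> ['c', 'b', 'a', 'd']
'd': index 3 in ['c', 'b', 'a', 'd'] -> ['d', 'c', 'b', 'a']
'd': index 0 in ['d', 'c', 'b', 'a'] -> ['d', 'c', 'b', 'a']
'd': index 0 in ['d', 'c', 'b', 'a'] -> ['d', 'c', 'b', 'a']
'a': index 3 in ['d', 'c', 'b', 'a'] -> ['a', 'd', 'c', 'b']
'a': index 0 in ['a', 'd', 'c', 'b'] -> ['a', 'd', 'c', 'b']
'c': index 2 in ['a', 'd', 'c', 'b'] -> ['c', 'a', 'd', 'b']
'b': index 3 in ['c', 'a', 'd', 'b'] -> ['b', 'c', 'a', 'd']


Output: [2, 2, 1, 3, 0, 0, 3, 0, 2, 3]


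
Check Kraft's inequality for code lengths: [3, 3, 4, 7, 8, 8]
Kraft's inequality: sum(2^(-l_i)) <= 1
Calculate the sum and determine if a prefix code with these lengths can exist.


Sum = 2^(-3) + 2^(-3) + 2^(-4) + 2^(-7) + 2^(-8) + 2^(-8)
    = 0.125 + 0.125 + 0.0625 + 0.0078125 + 0.00390625 + 0.00390625
    = 84/256 = 0.328125
Since 0.328125 <= 1, Kraft's inequality IS satisfied.
A prefix code with these lengths CAN exist.

Kraft sum = 0.328125. Satisfied.


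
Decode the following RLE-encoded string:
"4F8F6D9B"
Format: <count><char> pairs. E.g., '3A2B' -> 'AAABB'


Expanding each <count><char> pair:
  4F -> 'FFFF'
  8F -> 'FFFFFFFF'
  6D -> 'DDDDDD'
  9B -> 'BBBBBBBBB'

Decoded = FFFFFFFFFFFFDDDDDDBBBBBBBBB
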